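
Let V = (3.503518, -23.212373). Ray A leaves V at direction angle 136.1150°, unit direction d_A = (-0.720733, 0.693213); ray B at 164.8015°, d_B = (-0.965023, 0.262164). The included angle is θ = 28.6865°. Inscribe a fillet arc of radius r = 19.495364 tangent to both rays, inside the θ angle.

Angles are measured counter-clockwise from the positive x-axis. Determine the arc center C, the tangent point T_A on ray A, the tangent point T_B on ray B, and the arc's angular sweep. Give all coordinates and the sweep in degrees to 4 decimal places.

center=(-64.9616,15.5892) T_A=(-51.4472,29.6402) T_B=(-70.0726,-3.2242) sweep=151.3135

bisector direction at 150.4582° = (-0.869997,0.493058)
center distance |VC| = r/sin(θ/2) = 19.495364/sin(14.3432°) = 78.695886
C = V + |VC|·bis = (-64.9616,15.5892)
T_A = V + ((C−V)·d_A)·d_A = V + 76.2429·d_A = (-51.4472,29.6402)
T_B = V + ((C−V)·d_B)·d_B = V + 76.2429·d_B = (-70.0726,-3.2242)
sweep = 180° − θ = 151.3135°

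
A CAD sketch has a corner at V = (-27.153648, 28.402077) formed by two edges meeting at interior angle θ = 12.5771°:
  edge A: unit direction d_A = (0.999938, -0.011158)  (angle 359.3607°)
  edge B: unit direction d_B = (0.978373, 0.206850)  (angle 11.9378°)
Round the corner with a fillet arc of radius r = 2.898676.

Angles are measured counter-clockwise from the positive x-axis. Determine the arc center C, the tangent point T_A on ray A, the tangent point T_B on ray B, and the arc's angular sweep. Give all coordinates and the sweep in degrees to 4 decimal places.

bisector direction at 5.6492° = (0.995143,0.098438)
center distance |VC| = r/sin(θ/2) = 2.898676/sin(6.2885°) = 26.463305
C = V + |VC|·bis = (-0.8189,31.0071)
T_A = V + ((C−V)·d_A)·d_A = V + 26.3041·d_A = (-0.8512,28.1086)
T_B = V + ((C−V)·d_B)·d_B = V + 26.3041·d_B = (-1.4185,33.8431)
sweep = 180° − θ = 167.4229°

center=(-0.8189,31.0071) T_A=(-0.8512,28.1086) T_B=(-1.4185,33.8431) sweep=167.4229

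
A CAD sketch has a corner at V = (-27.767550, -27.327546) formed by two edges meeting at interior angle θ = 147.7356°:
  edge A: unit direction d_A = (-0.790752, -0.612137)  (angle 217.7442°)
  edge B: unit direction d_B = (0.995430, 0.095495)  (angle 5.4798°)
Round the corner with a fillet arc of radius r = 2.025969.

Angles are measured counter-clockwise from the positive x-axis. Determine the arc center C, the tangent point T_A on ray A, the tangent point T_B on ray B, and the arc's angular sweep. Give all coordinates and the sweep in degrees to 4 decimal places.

center=(-26.9908,-29.2883) T_A=(-28.2309,-27.6863) T_B=(-27.1842,-27.2716) sweep=32.2644

bisector direction at 291.6120° = (0.368319,-0.929699)
center distance |VC| = r/sin(θ/2) = 2.025969/sin(73.8678°) = 2.109015
C = V + |VC|·bis = (-26.9908,-29.2883)
T_A = V + ((C−V)·d_A)·d_A = V + 0.5860·d_A = (-28.2309,-27.6863)
T_B = V + ((C−V)·d_B)·d_B = V + 0.5860·d_B = (-27.1842,-27.2716)
sweep = 180° − θ = 32.2644°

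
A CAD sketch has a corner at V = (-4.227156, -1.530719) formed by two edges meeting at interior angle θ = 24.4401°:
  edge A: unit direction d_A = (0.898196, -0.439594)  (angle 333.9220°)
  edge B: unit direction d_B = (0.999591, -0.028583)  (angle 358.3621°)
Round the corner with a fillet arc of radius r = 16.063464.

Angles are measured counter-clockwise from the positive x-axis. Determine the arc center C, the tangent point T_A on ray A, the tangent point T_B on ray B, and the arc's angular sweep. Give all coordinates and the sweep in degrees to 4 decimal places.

center=(69.4542,-19.7076) T_A=(62.3928,-34.1358) T_B=(69.9133,-3.6507) sweep=155.5599

bisector direction at 346.1420° = (0.970893,-0.239516)
center distance |VC| = r/sin(θ/2) = 16.063464/sin(12.2201°) = 75.890326
C = V + |VC|·bis = (69.4542,-19.7076)
T_A = V + ((C−V)·d_A)·d_A = V + 74.1708·d_A = (62.3928,-34.1358)
T_B = V + ((C−V)·d_B)·d_B = V + 74.1708·d_B = (69.9133,-3.6507)
sweep = 180° − θ = 155.5599°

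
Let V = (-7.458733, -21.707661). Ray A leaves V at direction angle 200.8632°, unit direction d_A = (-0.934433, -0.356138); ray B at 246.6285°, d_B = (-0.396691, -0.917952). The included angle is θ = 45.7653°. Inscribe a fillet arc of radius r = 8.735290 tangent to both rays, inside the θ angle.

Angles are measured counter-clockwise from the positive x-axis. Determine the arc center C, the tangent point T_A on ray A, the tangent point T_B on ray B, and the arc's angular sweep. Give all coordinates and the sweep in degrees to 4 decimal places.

center=(-23.6876,-37.2411) T_A=(-26.7985,-29.0786) T_B=(-15.6690,-40.7063) sweep=134.2347

bisector direction at 223.7458° = (-0.722414,-0.691461)
center distance |VC| = r/sin(θ/2) = 8.735290/sin(22.8827°) = 22.464711
C = V + |VC|·bis = (-23.6876,-37.2411)
T_A = V + ((C−V)·d_A)·d_A = V + 20.6968·d_A = (-26.7985,-29.0786)
T_B = V + ((C−V)·d_B)·d_B = V + 20.6968·d_B = (-15.6690,-40.7063)
sweep = 180° − θ = 134.2347°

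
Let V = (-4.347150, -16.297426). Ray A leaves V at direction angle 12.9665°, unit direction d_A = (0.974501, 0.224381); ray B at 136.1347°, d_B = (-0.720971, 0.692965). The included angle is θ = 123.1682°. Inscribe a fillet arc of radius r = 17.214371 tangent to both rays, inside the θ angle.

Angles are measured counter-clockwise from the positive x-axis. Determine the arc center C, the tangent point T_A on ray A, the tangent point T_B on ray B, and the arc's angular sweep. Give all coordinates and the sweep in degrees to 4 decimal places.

bisector direction at 74.5506° = (0.266387,0.963866)
center distance |VC| = r/sin(θ/2) = 17.214371/sin(61.5841°) = 19.572538
C = V + |VC|·bis = (0.8667,2.5679)
T_A = V + ((C−V)·d_A)·d_A = V + 9.3140·d_A = (4.7293,-14.2075)
T_B = V + ((C−V)·d_B)·d_B = V + 9.3140·d_B = (-11.0622,-9.8432)
sweep = 180° − θ = 56.8318°

center=(0.8667,2.5679) T_A=(4.7293,-14.2075) T_B=(-11.0622,-9.8432) sweep=56.8318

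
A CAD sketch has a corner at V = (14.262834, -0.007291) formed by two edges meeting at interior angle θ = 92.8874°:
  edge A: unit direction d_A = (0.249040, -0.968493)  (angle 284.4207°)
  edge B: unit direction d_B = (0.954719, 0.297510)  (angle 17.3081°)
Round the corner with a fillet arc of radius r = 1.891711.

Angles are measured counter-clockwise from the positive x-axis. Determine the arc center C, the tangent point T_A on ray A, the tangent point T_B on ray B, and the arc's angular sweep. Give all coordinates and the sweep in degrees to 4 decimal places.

center=(16.5429,-1.2782) T_A=(14.7108,-1.7493) T_B=(15.9801,0.5278) sweep=87.1126

bisector direction at 330.8644° = (0.873470,-0.486878)
center distance |VC| = r/sin(θ/2) = 1.891711/sin(46.4437°) = 2.610345
C = V + |VC|·bis = (16.5429,-1.2782)
T_A = V + ((C−V)·d_A)·d_A = V + 1.7987·d_A = (14.7108,-1.7493)
T_B = V + ((C−V)·d_B)·d_B = V + 1.7987·d_B = (15.9801,0.5278)
sweep = 180° − θ = 87.1126°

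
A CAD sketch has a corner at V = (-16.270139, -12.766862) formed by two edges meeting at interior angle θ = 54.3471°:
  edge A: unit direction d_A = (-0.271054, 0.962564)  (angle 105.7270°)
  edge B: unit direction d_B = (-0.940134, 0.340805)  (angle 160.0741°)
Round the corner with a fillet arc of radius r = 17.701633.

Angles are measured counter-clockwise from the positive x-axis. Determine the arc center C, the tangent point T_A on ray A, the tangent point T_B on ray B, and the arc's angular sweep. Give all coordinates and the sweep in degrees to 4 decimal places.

bisector direction at 132.9006° = (-0.680728,0.732536)
center distance |VC| = r/sin(θ/2) = 17.701633/sin(27.1735°) = 38.760950
C = V + |VC|·bis = (-42.6558,15.6269)
T_A = V + ((C−V)·d_A)·d_A = V + 34.4828·d_A = (-25.6168,20.4250)
T_B = V + ((C−V)·d_B)·d_B = V + 34.4828·d_B = (-48.6886,-1.0150)
sweep = 180° − θ = 125.6529°

center=(-42.6558,15.6269) T_A=(-25.6168,20.4250) T_B=(-48.6886,-1.0150) sweep=125.6529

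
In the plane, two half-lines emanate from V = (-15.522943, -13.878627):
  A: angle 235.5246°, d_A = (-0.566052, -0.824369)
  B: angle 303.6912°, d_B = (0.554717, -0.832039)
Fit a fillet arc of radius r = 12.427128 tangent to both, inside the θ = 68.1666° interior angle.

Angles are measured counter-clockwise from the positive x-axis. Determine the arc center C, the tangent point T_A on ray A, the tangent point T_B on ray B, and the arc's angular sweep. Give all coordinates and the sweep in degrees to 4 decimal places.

bisector direction at 269.6079° = (-0.006843,-0.999977)
center distance |VC| = r/sin(θ/2) = 12.427128/sin(34.0833°) = 22.175555
C = V + |VC|·bis = (-15.6747,-36.0537)
T_A = V + ((C−V)·d_A)·d_A = V + 18.3663·d_A = (-25.9192,-29.0193)
T_B = V + ((C−V)·d_B)·d_B = V + 18.3663·d_B = (-5.3348,-29.1601)
sweep = 180° − θ = 111.8334°

center=(-15.6747,-36.0537) T_A=(-25.9192,-29.0193) T_B=(-5.3348,-29.1601) sweep=111.8334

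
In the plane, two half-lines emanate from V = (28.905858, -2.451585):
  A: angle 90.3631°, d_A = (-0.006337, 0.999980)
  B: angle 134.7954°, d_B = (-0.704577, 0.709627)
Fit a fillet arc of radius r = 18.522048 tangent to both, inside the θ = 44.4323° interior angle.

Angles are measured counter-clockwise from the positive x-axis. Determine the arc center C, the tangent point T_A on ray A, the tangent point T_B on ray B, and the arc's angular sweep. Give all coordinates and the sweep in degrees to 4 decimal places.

bisector direction at 112.5793° = (-0.383961,0.923349)
center distance |VC| = r/sin(θ/2) = 18.522048/sin(22.2161°) = 48.986941
C = V + |VC|·bis = (10.0968,42.7805)
T_A = V + ((C−V)·d_A)·d_A = V + 45.3503·d_A = (28.6185,42.8979)
T_B = V + ((C−V)·d_B)·d_B = V + 45.3503·d_B = (-3.0470,29.7303)
sweep = 180° − θ = 135.5677°

center=(10.0968,42.7805) T_A=(28.6185,42.8979) T_B=(-3.0470,29.7303) sweep=135.5677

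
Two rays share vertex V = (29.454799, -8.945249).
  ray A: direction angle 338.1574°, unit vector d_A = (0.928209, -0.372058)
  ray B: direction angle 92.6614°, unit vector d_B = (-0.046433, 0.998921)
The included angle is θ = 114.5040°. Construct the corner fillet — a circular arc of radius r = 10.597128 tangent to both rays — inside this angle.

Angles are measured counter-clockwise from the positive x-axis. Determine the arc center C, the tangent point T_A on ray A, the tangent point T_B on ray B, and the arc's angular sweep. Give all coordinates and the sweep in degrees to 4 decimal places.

center=(39.7240,-1.6448) T_A=(35.7813,-11.4811) T_B=(29.1383,-2.1368) sweep=65.4960

bisector direction at 35.4094° = (0.815033,0.579415)
center distance |VC| = r/sin(θ/2) = 10.597128/sin(57.2520°) = 12.599760
C = V + |VC|·bis = (39.7240,-1.6448)
T_A = V + ((C−V)·d_A)·d_A = V + 6.8158·d_A = (35.7813,-11.4811)
T_B = V + ((C−V)·d_B)·d_B = V + 6.8158·d_B = (29.1383,-2.1368)
sweep = 180° − θ = 65.4960°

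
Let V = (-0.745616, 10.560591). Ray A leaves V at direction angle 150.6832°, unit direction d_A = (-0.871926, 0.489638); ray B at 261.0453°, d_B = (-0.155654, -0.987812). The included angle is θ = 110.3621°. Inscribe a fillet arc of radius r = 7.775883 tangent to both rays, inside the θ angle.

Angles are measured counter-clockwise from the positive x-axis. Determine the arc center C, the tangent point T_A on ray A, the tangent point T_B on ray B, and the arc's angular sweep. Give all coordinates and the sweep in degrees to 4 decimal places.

center=(-9.2685,6.4287) T_A=(-5.4612,13.2086) T_B=(-1.5874,5.2183) sweep=69.6379

bisector direction at 205.8642° = (-0.899830,-0.436240)
center distance |VC| = r/sin(θ/2) = 7.775883/sin(55.1810°) = 9.471691
C = V + |VC|·bis = (-9.2685,6.4287)
T_A = V + ((C−V)·d_A)·d_A = V + 5.4082·d_A = (-5.4612,13.2086)
T_B = V + ((C−V)·d_B)·d_B = V + 5.4082·d_B = (-1.5874,5.2183)
sweep = 180° − θ = 69.6379°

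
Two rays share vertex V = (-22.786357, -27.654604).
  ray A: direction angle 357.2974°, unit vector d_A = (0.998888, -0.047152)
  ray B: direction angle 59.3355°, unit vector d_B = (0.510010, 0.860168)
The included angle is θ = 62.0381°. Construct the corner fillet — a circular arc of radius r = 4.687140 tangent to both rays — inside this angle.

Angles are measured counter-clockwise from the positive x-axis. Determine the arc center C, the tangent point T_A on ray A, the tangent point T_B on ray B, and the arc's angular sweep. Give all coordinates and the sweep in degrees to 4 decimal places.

bisector direction at 28.3165° = (0.880341,0.474341)
center distance |VC| = r/sin(θ/2) = 4.687140/sin(31.0191°) = 9.095537
C = V + |VC|·bis = (-14.7792,-23.3402)
T_A = V + ((C−V)·d_A)·d_A = V + 7.7948·d_A = (-15.0002,-28.0221)
T_B = V + ((C−V)·d_B)·d_B = V + 7.7948·d_B = (-18.8109,-20.9497)
sweep = 180° − θ = 117.9619°

center=(-14.7792,-23.3402) T_A=(-15.0002,-28.0221) T_B=(-18.8109,-20.9497) sweep=117.9619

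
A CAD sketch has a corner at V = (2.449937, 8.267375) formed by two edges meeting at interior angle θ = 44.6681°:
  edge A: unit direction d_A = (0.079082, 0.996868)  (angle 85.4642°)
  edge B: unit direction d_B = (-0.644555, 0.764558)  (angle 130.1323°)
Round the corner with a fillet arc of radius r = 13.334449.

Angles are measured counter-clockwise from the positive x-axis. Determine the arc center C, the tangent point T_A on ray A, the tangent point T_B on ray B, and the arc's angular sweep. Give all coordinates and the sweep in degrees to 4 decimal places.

bisector direction at 107.7983° = (-0.305666,0.952139)
center distance |VC| = r/sin(θ/2) = 13.334449/sin(22.3341°) = 35.090108
C = V + |VC|·bis = (-8.2759,41.6780)
T_A = V + ((C−V)·d_A)·d_A = V + 32.4578·d_A = (5.0168,40.6235)
T_B = V + ((C−V)·d_B)·d_B = V + 32.4578·d_B = (-18.4709,33.0832)
sweep = 180° − θ = 135.3319°

center=(-8.2759,41.6780) T_A=(5.0168,40.6235) T_B=(-18.4709,33.0832) sweep=135.3319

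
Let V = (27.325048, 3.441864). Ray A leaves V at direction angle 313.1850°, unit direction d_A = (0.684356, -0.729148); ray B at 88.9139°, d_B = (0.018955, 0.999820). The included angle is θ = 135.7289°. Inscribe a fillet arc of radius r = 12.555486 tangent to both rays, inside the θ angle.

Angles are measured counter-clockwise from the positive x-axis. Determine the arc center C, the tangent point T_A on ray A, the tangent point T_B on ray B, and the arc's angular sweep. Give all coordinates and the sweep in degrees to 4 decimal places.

center=(39.9751,8.3103) T_A=(30.8203,-0.2821) T_B=(27.4219,8.5483) sweep=44.2711

bisector direction at 21.0494° = (0.933271,0.359174)
center distance |VC| = r/sin(θ/2) = 12.555486/sin(67.8645°) = 13.554522
C = V + |VC|·bis = (39.9751,8.3103)
T_A = V + ((C−V)·d_A)·d_A = V + 5.1073·d_A = (30.8203,-0.2821)
T_B = V + ((C−V)·d_B)·d_B = V + 5.1073·d_B = (27.4219,8.5483)
sweep = 180° − θ = 44.2711°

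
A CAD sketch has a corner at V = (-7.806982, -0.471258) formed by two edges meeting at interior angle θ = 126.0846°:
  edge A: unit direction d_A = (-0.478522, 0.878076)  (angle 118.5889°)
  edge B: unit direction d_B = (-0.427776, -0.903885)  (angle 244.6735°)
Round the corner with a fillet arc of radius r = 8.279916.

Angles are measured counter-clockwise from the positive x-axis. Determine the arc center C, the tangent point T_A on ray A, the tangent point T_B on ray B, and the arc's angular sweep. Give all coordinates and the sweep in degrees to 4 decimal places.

center=(-17.0925,-0.7357) T_A=(-9.8221,3.2264) T_B=(-9.6084,-4.2776) sweep=53.9154

bisector direction at 181.6312° = (-0.999595,-0.028466)
center distance |VC| = r/sin(θ/2) = 8.279916/sin(63.0423°) = 9.289275
C = V + |VC|·bis = (-17.0925,-0.7357)
T_A = V + ((C−V)·d_A)·d_A = V + 4.2111·d_A = (-9.8221,3.2264)
T_B = V + ((C−V)·d_B)·d_B = V + 4.2111·d_B = (-9.6084,-4.2776)
sweep = 180° − θ = 53.9154°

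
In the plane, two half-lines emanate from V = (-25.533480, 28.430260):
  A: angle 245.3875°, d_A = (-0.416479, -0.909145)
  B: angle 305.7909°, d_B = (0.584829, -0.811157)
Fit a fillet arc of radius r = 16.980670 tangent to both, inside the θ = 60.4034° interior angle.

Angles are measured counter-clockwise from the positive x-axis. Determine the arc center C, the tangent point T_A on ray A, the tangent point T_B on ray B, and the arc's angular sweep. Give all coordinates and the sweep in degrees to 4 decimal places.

center=(-22.2458,-5.1650) T_A=(-37.6837,1.9071) T_B=(-8.4718,4.7658) sweep=119.5966

bisector direction at 275.5892° = (0.097395,-0.995246)
center distance |VC| = r/sin(θ/2) = 16.980670/sin(30.2017°) = 33.755728
C = V + |VC|·bis = (-22.2458,-5.1650)
T_A = V + ((C−V)·d_A)·d_A = V + 29.1737·d_A = (-37.6837,1.9071)
T_B = V + ((C−V)·d_B)·d_B = V + 29.1737·d_B = (-8.4718,4.7658)
sweep = 180° − θ = 119.5966°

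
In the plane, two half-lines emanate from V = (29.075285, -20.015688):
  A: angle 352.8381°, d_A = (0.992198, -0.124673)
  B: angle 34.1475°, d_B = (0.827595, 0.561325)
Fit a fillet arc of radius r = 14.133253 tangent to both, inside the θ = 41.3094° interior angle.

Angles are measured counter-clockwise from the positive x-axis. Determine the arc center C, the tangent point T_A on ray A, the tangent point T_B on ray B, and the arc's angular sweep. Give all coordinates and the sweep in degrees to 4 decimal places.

bisector direction at 13.4928° = (0.972399,0.233323)
center distance |VC| = r/sin(θ/2) = 14.133253/sin(20.6547°) = 40.067607
C = V + |VC|·bis = (68.0370,-10.6670)
T_A = V + ((C−V)·d_A)·d_A = V + 37.4922·d_A = (66.2750,-24.6900)
T_B = V + ((C−V)·d_B)·d_B = V + 37.4922·d_B = (60.1036,1.0296)
sweep = 180° − θ = 138.6906°

center=(68.0370,-10.6670) T_A=(66.2750,-24.6900) T_B=(60.1036,1.0296) sweep=138.6906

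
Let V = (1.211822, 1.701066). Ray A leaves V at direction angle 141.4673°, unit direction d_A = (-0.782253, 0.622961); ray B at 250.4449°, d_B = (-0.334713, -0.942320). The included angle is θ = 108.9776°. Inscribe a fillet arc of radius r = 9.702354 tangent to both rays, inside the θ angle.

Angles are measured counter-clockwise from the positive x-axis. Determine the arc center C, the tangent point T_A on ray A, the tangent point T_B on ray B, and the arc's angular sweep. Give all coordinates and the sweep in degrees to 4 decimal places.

bisector direction at 195.9561° = (-0.961473,-0.274901)
center distance |VC| = r/sin(θ/2) = 9.702354/sin(54.4888°) = 11.919325
C = V + |VC|·bis = (-10.2483,-1.5756)
T_A = V + ((C−V)·d_A)·d_A = V + 6.9235·d_A = (-4.2041,6.0141)
T_B = V + ((C−V)·d_B)·d_B = V + 6.9235·d_B = (-1.1056,-4.8231)
sweep = 180° − θ = 71.0224°

center=(-10.2483,-1.5756) T_A=(-4.2041,6.0141) T_B=(-1.1056,-4.8231) sweep=71.0224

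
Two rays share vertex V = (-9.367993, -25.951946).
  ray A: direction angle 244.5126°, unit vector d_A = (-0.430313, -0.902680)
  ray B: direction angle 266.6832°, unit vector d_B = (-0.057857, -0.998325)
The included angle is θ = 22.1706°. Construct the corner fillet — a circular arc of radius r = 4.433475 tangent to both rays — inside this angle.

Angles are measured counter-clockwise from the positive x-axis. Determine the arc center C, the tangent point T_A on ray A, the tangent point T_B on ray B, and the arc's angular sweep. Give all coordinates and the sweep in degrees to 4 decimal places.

center=(-15.1032,-48.2859) T_A=(-19.1053,-46.3781) T_B=(-10.6772,-48.5424) sweep=157.8294

bisector direction at 255.5979° = (-0.248725,-0.968574)
center distance |VC| = r/sin(θ/2) = 4.433475/sin(11.0853°) = 23.058566
C = V + |VC|·bis = (-15.1032,-48.2859)
T_A = V + ((C−V)·d_A)·d_A = V + 22.6283·d_A = (-19.1053,-46.3781)
T_B = V + ((C−V)·d_B)·d_B = V + 22.6283·d_B = (-10.6772,-48.5424)
sweep = 180° − θ = 157.8294°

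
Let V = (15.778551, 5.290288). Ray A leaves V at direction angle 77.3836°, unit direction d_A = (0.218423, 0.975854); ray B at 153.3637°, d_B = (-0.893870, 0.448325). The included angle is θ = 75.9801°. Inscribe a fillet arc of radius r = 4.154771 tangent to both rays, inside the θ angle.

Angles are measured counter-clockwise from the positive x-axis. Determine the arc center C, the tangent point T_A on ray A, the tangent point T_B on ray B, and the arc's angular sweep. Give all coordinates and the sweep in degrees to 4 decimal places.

center=(12.8861,11.3891) T_A=(16.9405,10.4816) T_B=(11.0234,7.6753) sweep=104.0199

bisector direction at 115.3736° = (-0.428520,0.903532)
center distance |VC| = r/sin(θ/2) = 4.154771/sin(37.9900°) = 6.749967
C = V + |VC|·bis = (12.8861,11.3891)
T_A = V + ((C−V)·d_A)·d_A = V + 5.3198·d_A = (16.9405,10.4816)
T_B = V + ((C−V)·d_B)·d_B = V + 5.3198·d_B = (11.0234,7.6753)
sweep = 180° − θ = 104.0199°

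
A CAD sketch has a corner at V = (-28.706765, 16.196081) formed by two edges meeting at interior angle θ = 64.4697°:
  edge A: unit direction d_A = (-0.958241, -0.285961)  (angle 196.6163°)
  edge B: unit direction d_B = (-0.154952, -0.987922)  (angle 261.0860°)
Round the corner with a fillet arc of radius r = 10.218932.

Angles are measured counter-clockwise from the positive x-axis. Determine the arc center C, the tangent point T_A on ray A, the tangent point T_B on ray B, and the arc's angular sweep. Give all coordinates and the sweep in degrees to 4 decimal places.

bisector direction at 228.8512° = (-0.658017,-0.753003)
center distance |VC| = r/sin(θ/2) = 10.218932/sin(32.2349°) = 19.158431
C = V + |VC|·bis = (-41.3133,1.7697)
T_A = V + ((C−V)·d_A)·d_A = V + 16.2055·d_A = (-44.2356,11.5619)
T_B = V + ((C−V)·d_B)·d_B = V + 16.2055·d_B = (-31.2178,0.1863)
sweep = 180° − θ = 115.5303°

center=(-41.3133,1.7697) T_A=(-44.2356,11.5619) T_B=(-31.2178,0.1863) sweep=115.5303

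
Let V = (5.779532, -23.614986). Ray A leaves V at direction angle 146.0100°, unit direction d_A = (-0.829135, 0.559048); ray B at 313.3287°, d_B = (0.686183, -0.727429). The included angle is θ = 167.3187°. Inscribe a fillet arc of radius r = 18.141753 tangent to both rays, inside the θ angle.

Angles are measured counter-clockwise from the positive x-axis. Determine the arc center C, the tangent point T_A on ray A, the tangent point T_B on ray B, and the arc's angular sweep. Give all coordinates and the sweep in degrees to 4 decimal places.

bisector direction at 229.6693° = (-0.647198,-0.762322)
center distance |VC| = r/sin(θ/2) = 18.141753/sin(83.6594°) = 18.253412
C = V + |VC|·bis = (-6.0340,-37.5300)
T_A = V + ((C−V)·d_A)·d_A = V + 2.0159·d_A = (4.1081,-22.4880)
T_B = V + ((C−V)·d_B)·d_B = V + 2.0159·d_B = (7.1628,-25.0814)
sweep = 180° − θ = 12.6813°

center=(-6.0340,-37.5300) T_A=(4.1081,-22.4880) T_B=(7.1628,-25.0814) sweep=12.6813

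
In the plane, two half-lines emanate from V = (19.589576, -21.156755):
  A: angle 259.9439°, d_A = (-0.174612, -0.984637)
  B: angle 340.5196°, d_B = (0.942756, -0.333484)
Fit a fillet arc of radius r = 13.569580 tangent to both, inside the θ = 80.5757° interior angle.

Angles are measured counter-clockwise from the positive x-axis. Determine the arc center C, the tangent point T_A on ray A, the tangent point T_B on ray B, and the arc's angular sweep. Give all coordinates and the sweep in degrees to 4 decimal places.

center=(30.1556,-39.2878) T_A=(16.7945,-36.9184) T_B=(34.6808,-26.4950) sweep=99.4243

bisector direction at 300.2317° = (0.503499,-0.863996)
center distance |VC| = r/sin(θ/2) = 13.569580/sin(40.2878°) = 20.985140
C = V + |VC|·bis = (30.1556,-39.2878)
T_A = V + ((C−V)·d_A)·d_A = V + 16.0076·d_A = (16.7945,-36.9184)
T_B = V + ((C−V)·d_B)·d_B = V + 16.0076·d_B = (34.6808,-26.4950)
sweep = 180° − θ = 99.4243°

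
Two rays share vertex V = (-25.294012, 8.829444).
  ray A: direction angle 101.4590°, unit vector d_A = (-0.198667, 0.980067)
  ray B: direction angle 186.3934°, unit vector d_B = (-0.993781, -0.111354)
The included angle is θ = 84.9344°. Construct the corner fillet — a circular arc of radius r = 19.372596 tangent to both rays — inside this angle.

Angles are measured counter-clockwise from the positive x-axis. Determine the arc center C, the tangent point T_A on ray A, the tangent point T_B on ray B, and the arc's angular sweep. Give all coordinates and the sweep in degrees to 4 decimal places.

center=(-48.4854,25.7247) T_A=(-29.4989,29.5733) T_B=(-46.3282,6.4725) sweep=95.0656

bisector direction at 143.9262° = (-0.808259,0.588827)
center distance |VC| = r/sin(θ/2) = 19.372596/sin(42.4672°) = 28.693000
C = V + |VC|·bis = (-48.4854,25.7247)
T_A = V + ((C−V)·d_A)·d_A = V + 21.1658·d_A = (-29.4989,29.5733)
T_B = V + ((C−V)·d_B)·d_B = V + 21.1658·d_B = (-46.3282,6.4725)
sweep = 180° − θ = 95.0656°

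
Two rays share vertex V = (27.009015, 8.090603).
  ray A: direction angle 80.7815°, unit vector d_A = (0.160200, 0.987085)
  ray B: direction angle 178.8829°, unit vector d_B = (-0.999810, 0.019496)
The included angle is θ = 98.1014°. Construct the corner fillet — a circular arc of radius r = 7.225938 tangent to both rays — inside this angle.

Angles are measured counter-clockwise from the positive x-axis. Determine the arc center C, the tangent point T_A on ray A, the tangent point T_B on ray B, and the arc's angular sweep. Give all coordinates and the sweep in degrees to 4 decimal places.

center=(20.8809,15.4374) T_A=(28.0135,14.2798) T_B=(20.7400,8.2128) sweep=81.8986

bisector direction at 129.8322° = (-0.640541,0.767924)
center distance |VC| = r/sin(θ/2) = 7.225938/sin(49.0507°) = 9.567106
C = V + |VC|·bis = (20.8809,15.4374)
T_A = V + ((C−V)·d_A)·d_A = V + 6.2702·d_A = (28.0135,14.2798)
T_B = V + ((C−V)·d_B)·d_B = V + 6.2702·d_B = (20.7400,8.2128)
sweep = 180° − θ = 81.8986°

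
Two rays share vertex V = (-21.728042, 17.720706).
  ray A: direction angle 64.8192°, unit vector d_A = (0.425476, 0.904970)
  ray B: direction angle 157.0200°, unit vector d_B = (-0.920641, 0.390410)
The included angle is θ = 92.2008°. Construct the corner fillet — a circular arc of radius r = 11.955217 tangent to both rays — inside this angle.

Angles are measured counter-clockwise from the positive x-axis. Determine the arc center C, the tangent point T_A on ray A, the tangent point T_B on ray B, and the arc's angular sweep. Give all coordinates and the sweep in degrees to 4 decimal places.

bisector direction at 110.9196° = (-0.357058,0.934082)
center distance |VC| = r/sin(θ/2) = 11.955217/sin(46.1004°) = 16.591657
C = V + |VC|·bis = (-27.6522,33.2187)
T_A = V + ((C−V)·d_A)·d_A = V + 11.5046·d_A = (-16.8331,28.1320)
T_B = V + ((C−V)·d_B)·d_B = V + 11.5046·d_B = (-32.3197,22.2122)
sweep = 180° − θ = 87.7992°

center=(-27.6522,33.2187) T_A=(-16.8331,28.1320) T_B=(-32.3197,22.2122) sweep=87.7992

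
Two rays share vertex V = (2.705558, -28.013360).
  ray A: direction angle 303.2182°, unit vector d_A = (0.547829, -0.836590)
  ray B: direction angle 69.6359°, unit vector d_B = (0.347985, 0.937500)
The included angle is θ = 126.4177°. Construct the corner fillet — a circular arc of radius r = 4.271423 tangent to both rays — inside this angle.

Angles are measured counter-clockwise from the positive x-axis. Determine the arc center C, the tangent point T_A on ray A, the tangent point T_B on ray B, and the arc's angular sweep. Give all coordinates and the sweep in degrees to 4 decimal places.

center=(7.4606,-27.4777) T_A=(3.8871,-29.8177) T_B=(3.4561,-25.9913) sweep=53.5823

bisector direction at 6.4271° = (0.993715,0.111938)
center distance |VC| = r/sin(θ/2) = 4.271423/sin(63.2088°) = 4.785075
C = V + |VC|·bis = (7.4606,-27.4777)
T_A = V + ((C−V)·d_A)·d_A = V + 2.1568·d_A = (3.8871,-29.8177)
T_B = V + ((C−V)·d_B)·d_B = V + 2.1568·d_B = (3.4561,-25.9913)
sweep = 180° − θ = 53.5823°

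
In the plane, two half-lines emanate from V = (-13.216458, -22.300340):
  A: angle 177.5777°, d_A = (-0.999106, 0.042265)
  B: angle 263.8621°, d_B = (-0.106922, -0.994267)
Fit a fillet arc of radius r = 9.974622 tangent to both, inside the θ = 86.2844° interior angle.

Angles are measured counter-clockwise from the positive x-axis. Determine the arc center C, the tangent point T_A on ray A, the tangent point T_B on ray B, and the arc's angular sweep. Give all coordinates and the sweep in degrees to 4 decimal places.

bisector direction at 220.7199° = (-0.757908,-0.652362)
center distance |VC| = r/sin(θ/2) = 9.974622/sin(43.1422°) = 14.586803
C = V + |VC|·bis = (-24.2719,-31.8162)
T_A = V + ((C−V)·d_A)·d_A = V + 10.6434·d_A = (-23.8503,-21.8505)
T_B = V + ((C−V)·d_B)·d_B = V + 10.6434·d_B = (-14.3545,-32.8827)
sweep = 180° − θ = 93.7156°

center=(-24.2719,-31.8162) T_A=(-23.8503,-21.8505) T_B=(-14.3545,-32.8827) sweep=93.7156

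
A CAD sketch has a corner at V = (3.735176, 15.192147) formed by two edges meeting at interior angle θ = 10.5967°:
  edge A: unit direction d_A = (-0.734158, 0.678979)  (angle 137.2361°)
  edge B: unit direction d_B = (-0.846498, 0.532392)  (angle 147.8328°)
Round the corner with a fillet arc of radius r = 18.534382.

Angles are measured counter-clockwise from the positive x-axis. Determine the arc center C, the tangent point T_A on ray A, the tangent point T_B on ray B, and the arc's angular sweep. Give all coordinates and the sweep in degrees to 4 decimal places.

bisector direction at 142.5344° = (-0.793719,0.608284)
center distance |VC| = r/sin(θ/2) = 18.534382/sin(5.2984°) = 200.714729
C = V + |VC|·bis = (-155.5760,137.2838)
T_A = V + ((C−V)·d_A)·d_A = V + 199.8571·d_A = (-142.9915,150.8909)
T_B = V + ((C−V)·d_B)·d_B = V + 199.8571·d_B = (-165.4435,121.5944)
sweep = 180° − θ = 169.4033°

center=(-155.5760,137.2838) T_A=(-142.9915,150.8909) T_B=(-165.4435,121.5944) sweep=169.4033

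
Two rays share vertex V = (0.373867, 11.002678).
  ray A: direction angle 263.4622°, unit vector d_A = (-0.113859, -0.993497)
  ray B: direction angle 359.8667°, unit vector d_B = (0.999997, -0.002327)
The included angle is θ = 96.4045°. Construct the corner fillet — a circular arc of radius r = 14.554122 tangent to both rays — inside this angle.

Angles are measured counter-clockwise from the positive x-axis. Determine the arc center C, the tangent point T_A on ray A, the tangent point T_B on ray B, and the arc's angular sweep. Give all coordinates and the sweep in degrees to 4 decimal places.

center=(13.3518,-3.5817) T_A=(-1.1076,-1.9246) T_B=(13.3857,10.9724) sweep=83.5955

bisector direction at 311.6644° = (0.664767,-0.747051)
center distance |VC| = r/sin(θ/2) = 14.554122/sin(48.2022°) = 19.522575
C = V + |VC|·bis = (13.3518,-3.5817)
T_A = V + ((C−V)·d_A)·d_A = V + 13.0119·d_A = (-1.1076,-1.9246)
T_B = V + ((C−V)·d_B)·d_B = V + 13.0119·d_B = (13.3857,10.9724)
sweep = 180° − θ = 83.5955°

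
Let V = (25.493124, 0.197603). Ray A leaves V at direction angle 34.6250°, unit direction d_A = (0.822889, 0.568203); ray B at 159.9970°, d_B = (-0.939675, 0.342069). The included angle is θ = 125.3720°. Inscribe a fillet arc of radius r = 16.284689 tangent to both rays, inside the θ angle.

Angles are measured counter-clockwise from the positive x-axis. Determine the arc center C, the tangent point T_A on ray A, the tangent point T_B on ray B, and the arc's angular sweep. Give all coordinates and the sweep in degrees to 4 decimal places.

bisector direction at 97.3110° = (-0.127255,0.991870)
center distance |VC| = r/sin(θ/2) = 16.284689/sin(62.6860°) = 18.328188
C = V + |VC|·bis = (23.1608,18.3768)
T_A = V + ((C−V)·d_A)·d_A = V + 8.4102·d_A = (32.4138,4.9763)
T_B = V + ((C−V)·d_B)·d_B = V + 8.4102·d_B = (17.5903,3.0745)
sweep = 180° − θ = 54.6280°

center=(23.1608,18.3768) T_A=(32.4138,4.9763) T_B=(17.5903,3.0745) sweep=54.6280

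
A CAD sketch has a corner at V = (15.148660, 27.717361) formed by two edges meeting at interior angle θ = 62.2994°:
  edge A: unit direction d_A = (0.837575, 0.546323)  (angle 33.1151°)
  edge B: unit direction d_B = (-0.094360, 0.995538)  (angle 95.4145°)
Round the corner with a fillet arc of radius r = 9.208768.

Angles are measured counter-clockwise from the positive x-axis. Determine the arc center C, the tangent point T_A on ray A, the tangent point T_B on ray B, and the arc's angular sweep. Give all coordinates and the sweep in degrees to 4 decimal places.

bisector direction at 64.2648° = (0.434213,0.900810)
center distance |VC| = r/sin(θ/2) = 9.208768/sin(31.1497°) = 17.802431
C = V + |VC|·bis = (22.8787,43.7540)
T_A = V + ((C−V)·d_A)·d_A = V + 15.2357·d_A = (27.9097,36.0409)
T_B = V + ((C−V)·d_B)·d_B = V + 15.2357·d_B = (13.7110,42.8850)
sweep = 180° − θ = 117.7006°

center=(22.8787,43.7540) T_A=(27.9097,36.0409) T_B=(13.7110,42.8850) sweep=117.7006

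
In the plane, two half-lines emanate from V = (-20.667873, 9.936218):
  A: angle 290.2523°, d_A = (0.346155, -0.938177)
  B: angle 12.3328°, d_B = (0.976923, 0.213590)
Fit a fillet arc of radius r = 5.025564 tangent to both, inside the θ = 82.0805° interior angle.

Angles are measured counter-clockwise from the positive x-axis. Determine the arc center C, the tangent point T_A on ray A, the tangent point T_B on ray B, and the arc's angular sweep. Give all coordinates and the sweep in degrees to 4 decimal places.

center=(-13.9546,6.2597) T_A=(-18.6695,4.5201) T_B=(-15.0280,11.1693) sweep=97.9195

bisector direction at 331.2926° = (0.877084,-0.480338)
center distance |VC| = r/sin(θ/2) = 5.025564/sin(41.0403°) = 7.654048
C = V + |VC|·bis = (-13.9546,6.2597)
T_A = V + ((C−V)·d_A)·d_A = V + 5.7731·d_A = (-18.6695,4.5201)
T_B = V + ((C−V)·d_B)·d_B = V + 5.7731·d_B = (-15.0280,11.1693)
sweep = 180° − θ = 97.9195°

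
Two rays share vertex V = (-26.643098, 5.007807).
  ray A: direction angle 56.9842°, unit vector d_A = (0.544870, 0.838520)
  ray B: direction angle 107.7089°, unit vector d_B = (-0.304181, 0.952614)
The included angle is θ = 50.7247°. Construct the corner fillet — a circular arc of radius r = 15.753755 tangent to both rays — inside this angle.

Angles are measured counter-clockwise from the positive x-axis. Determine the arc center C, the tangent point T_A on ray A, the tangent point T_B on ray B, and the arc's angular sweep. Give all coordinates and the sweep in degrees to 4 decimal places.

center=(-21.7449,41.4587) T_A=(-8.5351,32.8749) T_B=(-36.7522,36.6667) sweep=129.2753

bisector direction at 82.3466° = (0.133181,0.991092)
center distance |VC| = r/sin(θ/2) = 15.753755/sin(25.3623°) = 36.778498
C = V + |VC|·bis = (-21.7449,41.4587)
T_A = V + ((C−V)·d_A)·d_A = V + 33.2337·d_A = (-8.5351,32.8749)
T_B = V + ((C−V)·d_B)·d_B = V + 33.2337·d_B = (-36.7522,36.6667)
sweep = 180° − θ = 129.2753°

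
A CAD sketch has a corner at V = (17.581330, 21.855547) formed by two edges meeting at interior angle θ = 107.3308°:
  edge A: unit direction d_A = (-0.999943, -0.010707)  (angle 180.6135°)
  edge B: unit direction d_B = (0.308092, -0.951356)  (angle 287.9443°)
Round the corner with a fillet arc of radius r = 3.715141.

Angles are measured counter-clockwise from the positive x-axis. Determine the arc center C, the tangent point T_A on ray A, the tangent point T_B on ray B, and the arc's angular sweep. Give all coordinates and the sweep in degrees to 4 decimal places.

bisector direction at 234.2789° = (-0.583840,-0.811869)
center distance |VC| = r/sin(θ/2) = 3.715141/sin(53.6654°) = 4.611813
C = V + |VC|·bis = (14.8888,18.1114)
T_A = V + ((C−V)·d_A)·d_A = V + 2.7325·d_A = (14.8490,21.8263)
T_B = V + ((C−V)·d_B)·d_B = V + 2.7325·d_B = (18.4232,19.2560)
sweep = 180° − θ = 72.6692°

center=(14.8888,18.1114) T_A=(14.8490,21.8263) T_B=(18.4232,19.2560) sweep=72.6692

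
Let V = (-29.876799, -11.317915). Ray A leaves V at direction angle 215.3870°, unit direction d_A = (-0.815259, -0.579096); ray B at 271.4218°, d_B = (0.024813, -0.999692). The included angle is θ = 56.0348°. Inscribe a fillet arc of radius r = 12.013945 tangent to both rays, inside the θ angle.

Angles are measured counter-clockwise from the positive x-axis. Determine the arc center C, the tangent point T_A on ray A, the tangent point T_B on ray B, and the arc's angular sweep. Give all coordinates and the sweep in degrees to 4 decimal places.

center=(-41.3268,-34.1875) T_A=(-48.2840,-24.3930) T_B=(-29.3166,-33.8894) sweep=123.9652

bisector direction at 243.4044° = (-0.447690,-0.894189)
center distance |VC| = r/sin(θ/2) = 12.013945/sin(28.0174°) = 25.575751
C = V + |VC|·bis = (-41.3268,-34.1875)
T_A = V + ((C−V)·d_A)·d_A = V + 22.5784·d_A = (-48.2840,-24.3930)
T_B = V + ((C−V)·d_B)·d_B = V + 22.5784·d_B = (-29.3166,-33.8894)
sweep = 180° − θ = 123.9652°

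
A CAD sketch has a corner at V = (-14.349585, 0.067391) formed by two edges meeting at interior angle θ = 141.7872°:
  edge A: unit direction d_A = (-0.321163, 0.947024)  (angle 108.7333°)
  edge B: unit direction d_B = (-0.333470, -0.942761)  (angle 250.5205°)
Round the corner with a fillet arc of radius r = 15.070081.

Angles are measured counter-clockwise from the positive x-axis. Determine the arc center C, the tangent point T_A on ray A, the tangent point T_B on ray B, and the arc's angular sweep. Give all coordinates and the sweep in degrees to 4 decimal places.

center=(-30.2979,0.1712) T_A=(-16.0262,5.0112) T_B=(-16.0904,-4.8542) sweep=38.2128

bisector direction at 179.6269° = (-0.999979,0.006512)
center distance |VC| = r/sin(θ/2) = 15.070081/sin(70.8936°) = 15.948655
C = V + |VC|·bis = (-30.2979,0.1712)
T_A = V + ((C−V)·d_A)·d_A = V + 5.2204·d_A = (-16.0262,5.0112)
T_B = V + ((C−V)·d_B)·d_B = V + 5.2204·d_B = (-16.0904,-4.8542)
sweep = 180° − θ = 38.2128°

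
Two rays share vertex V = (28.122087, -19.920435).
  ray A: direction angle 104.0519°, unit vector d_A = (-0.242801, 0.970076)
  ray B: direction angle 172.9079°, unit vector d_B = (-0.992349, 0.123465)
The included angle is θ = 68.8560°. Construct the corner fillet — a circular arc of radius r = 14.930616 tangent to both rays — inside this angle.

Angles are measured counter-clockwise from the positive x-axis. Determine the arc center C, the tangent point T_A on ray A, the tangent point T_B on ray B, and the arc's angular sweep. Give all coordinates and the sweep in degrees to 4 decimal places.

bisector direction at 138.4799° = (-0.748723,0.662883)
center distance |VC| = r/sin(θ/2) = 14.930616/sin(34.4280°) = 26.408567
C = V + |VC|·bis = (8.3494,-2.4147)
T_A = V + ((C−V)·d_A)·d_A = V + 21.7828·d_A = (22.8332,1.2105)
T_B = V + ((C−V)·d_B)·d_B = V + 21.7828·d_B = (6.5060,-17.2310)
sweep = 180° − θ = 111.1440°

center=(8.3494,-2.4147) T_A=(22.8332,1.2105) T_B=(6.5060,-17.2310) sweep=111.1440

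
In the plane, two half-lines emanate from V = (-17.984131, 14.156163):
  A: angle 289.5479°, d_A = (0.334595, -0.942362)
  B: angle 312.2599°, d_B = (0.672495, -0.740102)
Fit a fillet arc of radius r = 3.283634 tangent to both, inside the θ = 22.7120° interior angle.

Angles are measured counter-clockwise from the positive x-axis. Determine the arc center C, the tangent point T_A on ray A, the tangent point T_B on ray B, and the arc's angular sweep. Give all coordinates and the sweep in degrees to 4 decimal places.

bisector direction at 300.9039° = (0.513600,-0.858030)
center distance |VC| = r/sin(θ/2) = 3.283634/sin(11.3560°) = 16.676278
C = V + |VC|·bis = (-9.4192,-0.1526)
T_A = V + ((C−V)·d_A)·d_A = V + 16.3498·d_A = (-12.5136,-1.2513)
T_B = V + ((C−V)·d_B)·d_B = V + 16.3498·d_B = (-6.9890,2.0556)
sweep = 180° − θ = 157.2880°

center=(-9.4192,-0.1526) T_A=(-12.5136,-1.2513) T_B=(-6.9890,2.0556) sweep=157.2880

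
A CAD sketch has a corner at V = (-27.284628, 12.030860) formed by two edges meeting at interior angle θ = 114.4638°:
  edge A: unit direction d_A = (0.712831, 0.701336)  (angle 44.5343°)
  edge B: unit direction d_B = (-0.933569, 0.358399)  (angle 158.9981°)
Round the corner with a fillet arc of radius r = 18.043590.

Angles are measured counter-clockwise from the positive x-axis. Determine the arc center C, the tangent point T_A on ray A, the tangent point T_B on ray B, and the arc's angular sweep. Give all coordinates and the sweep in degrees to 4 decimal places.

bisector direction at 101.7662° = (-0.203919,0.978988)
center distance |VC| = r/sin(θ/2) = 18.043590/sin(57.2319°) = 21.458289
C = V + |VC|·bis = (-31.6604,33.0383)
T_A = V + ((C−V)·d_A)·d_A = V + 11.6141·d_A = (-19.0057,20.1762)
T_B = V + ((C−V)·d_B)·d_B = V + 11.6141·d_B = (-38.1272,16.1933)
sweep = 180° − θ = 65.5362°

center=(-31.6604,33.0383) T_A=(-19.0057,20.1762) T_B=(-38.1272,16.1933) sweep=65.5362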